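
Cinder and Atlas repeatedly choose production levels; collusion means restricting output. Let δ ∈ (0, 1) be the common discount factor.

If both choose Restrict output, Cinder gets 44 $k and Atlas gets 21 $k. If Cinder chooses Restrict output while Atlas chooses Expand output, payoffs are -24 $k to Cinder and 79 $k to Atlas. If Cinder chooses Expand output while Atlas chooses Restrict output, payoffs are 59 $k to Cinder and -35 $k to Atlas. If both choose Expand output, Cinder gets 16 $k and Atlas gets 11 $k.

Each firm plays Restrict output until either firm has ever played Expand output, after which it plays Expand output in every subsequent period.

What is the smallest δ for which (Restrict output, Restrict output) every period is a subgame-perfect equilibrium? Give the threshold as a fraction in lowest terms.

For Cinder: deviation gain 59−44 = 15, per-period punishment loss 44−16 = 28. IC gives δ ≥ 15/43.
For Atlas: gain 58, loss 10 per period, so δ ≥ 58/68 = 29/34.
The tighter constraint is Atlas's, so cooperation needs δ ≥ 29/34.

29/34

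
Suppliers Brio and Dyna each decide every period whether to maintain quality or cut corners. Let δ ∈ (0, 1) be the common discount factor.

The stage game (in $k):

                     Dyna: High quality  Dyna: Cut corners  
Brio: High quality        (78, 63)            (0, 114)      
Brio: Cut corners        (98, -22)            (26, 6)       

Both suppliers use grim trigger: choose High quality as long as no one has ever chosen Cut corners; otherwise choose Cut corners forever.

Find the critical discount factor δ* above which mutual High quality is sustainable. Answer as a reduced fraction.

Brio's threshold: (98−78)/(98−26) = 5/18.
Dyna's threshold: (114−63)/(114−6) = 17/36.
5/18 < 17/36, so Dyna binds and δ* = 17/36.

17/36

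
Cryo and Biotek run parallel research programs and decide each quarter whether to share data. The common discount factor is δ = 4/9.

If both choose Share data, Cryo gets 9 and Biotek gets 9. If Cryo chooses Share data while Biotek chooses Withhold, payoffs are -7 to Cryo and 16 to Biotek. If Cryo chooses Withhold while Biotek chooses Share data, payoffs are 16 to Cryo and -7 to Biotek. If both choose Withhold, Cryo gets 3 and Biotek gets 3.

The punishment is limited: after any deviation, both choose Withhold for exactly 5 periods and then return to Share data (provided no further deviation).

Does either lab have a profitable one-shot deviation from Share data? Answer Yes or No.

IC: δ+…+δ^5 ≥ (16−9)/(9−3) = 7/6.
At δ = 4/9: partial sum = 0.7861 < 1.1667. Cooperation not sustainable.

Yes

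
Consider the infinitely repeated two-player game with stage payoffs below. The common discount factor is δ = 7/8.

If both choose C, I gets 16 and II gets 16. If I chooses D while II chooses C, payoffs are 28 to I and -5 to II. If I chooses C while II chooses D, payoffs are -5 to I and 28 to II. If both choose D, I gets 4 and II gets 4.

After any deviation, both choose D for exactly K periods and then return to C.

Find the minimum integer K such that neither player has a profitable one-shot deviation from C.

IC: δ(1−δ^K)/(1−δ) ≥ (28−16)/(16−4) = 1.
With δ = 7/8: need 1 − δ^K ≥ 1·(1−7/8)/(7/8), i.e. δ^K ≤ 0.8571.
Since (7/8)^1 = 0.8750 and (7/8)^2 = 0.7656, the smallest such K is 2.

2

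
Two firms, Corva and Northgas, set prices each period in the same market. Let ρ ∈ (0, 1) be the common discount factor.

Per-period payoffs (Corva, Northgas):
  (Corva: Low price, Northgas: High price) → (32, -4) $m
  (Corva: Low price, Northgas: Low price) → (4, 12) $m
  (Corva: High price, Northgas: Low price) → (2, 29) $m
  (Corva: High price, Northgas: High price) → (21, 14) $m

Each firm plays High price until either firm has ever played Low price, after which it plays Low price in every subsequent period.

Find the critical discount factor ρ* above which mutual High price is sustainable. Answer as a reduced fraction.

15/17

Corva's threshold: (32−21)/(32−4) = 11/28.
Northgas's threshold: (29−14)/(29−12) = 15/17.
11/28 < 15/17, so Northgas binds and ρ* = 15/17.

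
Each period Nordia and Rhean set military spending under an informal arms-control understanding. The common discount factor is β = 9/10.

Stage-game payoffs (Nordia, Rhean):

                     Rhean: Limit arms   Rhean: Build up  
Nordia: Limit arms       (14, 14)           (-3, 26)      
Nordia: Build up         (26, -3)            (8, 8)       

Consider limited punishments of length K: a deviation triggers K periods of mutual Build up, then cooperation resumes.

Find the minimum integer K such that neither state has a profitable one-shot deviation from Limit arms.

Need Σ_{k=1}^{K} β^k ≥ (26−14)/(14−8) = 2.0000 at β = 9/10.
At K = 2 the sum is 1.7100 < 2.0000; at K = 3 it is 2.4390 ≥ 2.0000.
So the minimum punishment length is K = 3.

3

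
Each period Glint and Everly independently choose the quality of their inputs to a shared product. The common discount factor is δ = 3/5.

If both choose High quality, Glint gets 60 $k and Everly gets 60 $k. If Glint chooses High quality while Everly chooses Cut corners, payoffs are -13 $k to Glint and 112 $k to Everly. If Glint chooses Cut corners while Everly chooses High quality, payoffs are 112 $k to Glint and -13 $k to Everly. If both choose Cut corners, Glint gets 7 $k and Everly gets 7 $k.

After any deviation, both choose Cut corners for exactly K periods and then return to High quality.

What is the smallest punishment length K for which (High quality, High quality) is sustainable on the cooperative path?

No profitable deviation requires (60−7)(δ+…+δ^K) ≥ 112−60, i.e. δ+…+δ^K ≥ 52/53 ≈ 0.9811.
With δ = 3/5, the partial sums are K=1: 0.6000, K=2: 0.9600, K=3: 1.1760.
K = 3 is the first length at which the sum reaches 0.9811.

3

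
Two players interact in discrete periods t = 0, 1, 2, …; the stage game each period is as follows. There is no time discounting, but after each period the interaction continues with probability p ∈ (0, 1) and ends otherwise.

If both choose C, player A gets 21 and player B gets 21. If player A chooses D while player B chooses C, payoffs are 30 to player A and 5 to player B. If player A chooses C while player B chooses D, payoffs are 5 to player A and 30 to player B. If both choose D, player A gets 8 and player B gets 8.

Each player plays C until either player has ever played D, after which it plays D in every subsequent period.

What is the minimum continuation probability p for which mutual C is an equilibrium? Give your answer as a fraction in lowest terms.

Expected cooperation value is 21 + p·21 + p²·21 + … = 21/(1−p); deviation gives 30 + p·8/(1−p).
21 ≥ 30(1−p) + 8p ⇒ 22p ≥ 9 ⇒ p ≥ 9/22.

9/22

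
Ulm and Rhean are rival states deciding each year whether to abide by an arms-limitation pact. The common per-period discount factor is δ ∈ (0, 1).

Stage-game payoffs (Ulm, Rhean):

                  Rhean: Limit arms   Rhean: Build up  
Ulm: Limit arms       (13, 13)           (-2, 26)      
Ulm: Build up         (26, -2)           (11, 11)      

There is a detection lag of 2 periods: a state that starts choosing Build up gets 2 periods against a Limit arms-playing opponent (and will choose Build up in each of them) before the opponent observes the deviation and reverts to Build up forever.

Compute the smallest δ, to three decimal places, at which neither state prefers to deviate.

0.931

Deviating for the 2 undetected periods gains 26−13 = 13 per period over cooperation, then loses 13−11 = 2 per period forever once punishment starts.
Gain: 13(1 + δ + … + δ^1); loss: 2·δ^2/(1−δ).
No profitable deviation ⇔ 13(1−δ^2) ≤ 2·δ^2, i.e. δ^2 ≥ 13/(13+2) = 13/15.
Hence δ ≥ (13/15)^(1/2) ≈ 0.931.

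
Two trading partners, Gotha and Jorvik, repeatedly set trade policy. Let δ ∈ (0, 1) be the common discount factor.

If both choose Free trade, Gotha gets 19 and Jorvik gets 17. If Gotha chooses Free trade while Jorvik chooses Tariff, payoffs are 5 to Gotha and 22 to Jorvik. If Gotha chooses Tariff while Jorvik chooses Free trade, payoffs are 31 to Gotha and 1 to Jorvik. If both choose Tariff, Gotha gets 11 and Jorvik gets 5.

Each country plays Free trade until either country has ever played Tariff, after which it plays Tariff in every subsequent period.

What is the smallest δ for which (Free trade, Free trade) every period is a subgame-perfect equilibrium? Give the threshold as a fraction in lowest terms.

3/5

Gotha: cooperation gives 19 each period; deviation gives 31 once then 11 forever.
  19/(1−δ) ≥ 31 + 11δ/(1−δ) ⇒ δ ≥ 12/20 = 3/5.
Jorvik: cooperation gives 17 each period; deviation gives 22 once then 5 forever.
  δ ≥ 5/17.
Both must hold, so the binding constraint is Gotha's: δ ≥ 3/5.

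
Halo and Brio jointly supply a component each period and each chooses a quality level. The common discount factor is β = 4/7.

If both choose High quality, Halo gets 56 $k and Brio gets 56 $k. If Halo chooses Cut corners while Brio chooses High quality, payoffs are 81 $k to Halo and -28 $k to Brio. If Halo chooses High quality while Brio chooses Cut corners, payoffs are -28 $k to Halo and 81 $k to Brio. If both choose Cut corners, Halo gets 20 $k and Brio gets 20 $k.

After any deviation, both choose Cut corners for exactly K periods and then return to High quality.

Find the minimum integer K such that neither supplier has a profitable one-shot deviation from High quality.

IC: β(1−β^K)/(1−β) ≥ (81−56)/(56−20) = 25/36.
With β = 4/7: need 1 − β^K ≥ 25/36·(1−4/7)/(4/7), i.e. β^K ≤ 0.4792.
Since (4/7)^1 = 0.5714 and (4/7)^2 = 0.3265, the smallest such K is 2.

2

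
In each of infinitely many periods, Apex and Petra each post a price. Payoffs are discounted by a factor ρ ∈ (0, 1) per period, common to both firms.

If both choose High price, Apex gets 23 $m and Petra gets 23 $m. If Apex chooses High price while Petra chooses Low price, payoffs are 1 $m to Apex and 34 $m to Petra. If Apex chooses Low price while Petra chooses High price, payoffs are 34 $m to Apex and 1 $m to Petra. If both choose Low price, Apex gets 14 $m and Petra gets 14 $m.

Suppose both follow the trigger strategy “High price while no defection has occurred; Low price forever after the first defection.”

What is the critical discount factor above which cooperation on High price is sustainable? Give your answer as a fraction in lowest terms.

11/20

23/(1−ρ) ≥ 34 + 14ρ/(1−ρ)
23 ≥ 34 − 20ρ
ρ ≥ 11/20.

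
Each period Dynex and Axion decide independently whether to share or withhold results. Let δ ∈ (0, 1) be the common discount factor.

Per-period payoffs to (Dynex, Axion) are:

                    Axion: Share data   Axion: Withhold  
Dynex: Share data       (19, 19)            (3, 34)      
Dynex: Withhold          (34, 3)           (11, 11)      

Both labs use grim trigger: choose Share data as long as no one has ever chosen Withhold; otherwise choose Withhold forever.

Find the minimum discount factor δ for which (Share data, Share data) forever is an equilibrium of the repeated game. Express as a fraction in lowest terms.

19/(1−δ) ≥ 34 + 11δ/(1−δ)
19 ≥ 34 − 23δ
δ ≥ 15/23.

15/23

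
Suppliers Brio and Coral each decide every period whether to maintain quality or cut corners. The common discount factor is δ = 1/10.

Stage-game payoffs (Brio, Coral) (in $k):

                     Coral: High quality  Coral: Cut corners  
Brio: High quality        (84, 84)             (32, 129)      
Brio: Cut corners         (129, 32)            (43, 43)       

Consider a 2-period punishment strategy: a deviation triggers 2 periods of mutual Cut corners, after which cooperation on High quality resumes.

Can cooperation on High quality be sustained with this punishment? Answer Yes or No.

IC: δ+…+δ^2 ≥ (129−84)/(84−43) = 45/41.
At δ = 1/10: partial sum = 0.1100 < 1.0976. Cooperation not sustainable.

No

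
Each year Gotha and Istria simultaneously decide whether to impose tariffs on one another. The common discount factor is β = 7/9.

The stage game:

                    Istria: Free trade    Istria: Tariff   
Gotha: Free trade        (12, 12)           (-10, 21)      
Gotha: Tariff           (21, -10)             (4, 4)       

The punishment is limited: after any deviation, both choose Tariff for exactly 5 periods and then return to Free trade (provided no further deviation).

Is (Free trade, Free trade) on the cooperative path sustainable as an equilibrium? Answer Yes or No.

Yes

Comparing payoff streams over the 6 periods until play realigns: cooperate → 12(1+β+…+β^5); deviate → 21 + 4(β+…+β^5).
Cooperation is sustained iff (12−4)(β+…+β^5) ≥ 21−12.
β+…+β^5 = 7/9·(1−(7/9)^5)/(1−7/9) = 2.5038, and (21−12)/(12−4) = 1.1250.
2.5038 ≥ 1.1250, so cooperation is sustainable.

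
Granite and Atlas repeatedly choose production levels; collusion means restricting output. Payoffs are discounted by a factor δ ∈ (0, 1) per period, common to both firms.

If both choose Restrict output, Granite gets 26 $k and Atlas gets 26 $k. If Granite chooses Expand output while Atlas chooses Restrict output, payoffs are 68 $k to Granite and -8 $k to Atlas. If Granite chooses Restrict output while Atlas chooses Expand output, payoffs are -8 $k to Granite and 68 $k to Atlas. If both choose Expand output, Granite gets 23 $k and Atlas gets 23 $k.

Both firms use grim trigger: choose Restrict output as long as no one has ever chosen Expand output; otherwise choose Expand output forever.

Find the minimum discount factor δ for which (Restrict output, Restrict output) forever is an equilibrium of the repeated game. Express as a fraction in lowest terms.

One-period gain from deviating is 68 − 26 = 42. The loss is 26 − 23 = 3 in every subsequent period, with present value 3·δ/(1−δ).
Deviation is unprofitable when 3·δ/(1−δ) ≥ 42, i.e. δ/(1−δ) ≥ 14.
Equivalently δ ≥ 42/(42+3) = 14/15.

14/15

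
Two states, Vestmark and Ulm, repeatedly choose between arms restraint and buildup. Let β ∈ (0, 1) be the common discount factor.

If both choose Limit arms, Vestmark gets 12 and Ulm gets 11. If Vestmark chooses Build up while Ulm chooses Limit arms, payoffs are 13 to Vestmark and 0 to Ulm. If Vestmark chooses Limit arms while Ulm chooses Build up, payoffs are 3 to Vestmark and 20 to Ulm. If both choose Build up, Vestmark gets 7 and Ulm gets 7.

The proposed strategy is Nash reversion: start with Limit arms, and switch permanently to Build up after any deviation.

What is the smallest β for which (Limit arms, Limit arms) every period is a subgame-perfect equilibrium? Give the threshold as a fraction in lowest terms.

For Vestmark: deviation gain 13−12 = 1, per-period punishment loss 12−7 = 5. IC gives β ≥ 1/6.
For Ulm: gain 9, loss 4 per period, so β ≥ 9/13.
The tighter constraint is Ulm's, so cooperation needs β ≥ 9/13.

9/13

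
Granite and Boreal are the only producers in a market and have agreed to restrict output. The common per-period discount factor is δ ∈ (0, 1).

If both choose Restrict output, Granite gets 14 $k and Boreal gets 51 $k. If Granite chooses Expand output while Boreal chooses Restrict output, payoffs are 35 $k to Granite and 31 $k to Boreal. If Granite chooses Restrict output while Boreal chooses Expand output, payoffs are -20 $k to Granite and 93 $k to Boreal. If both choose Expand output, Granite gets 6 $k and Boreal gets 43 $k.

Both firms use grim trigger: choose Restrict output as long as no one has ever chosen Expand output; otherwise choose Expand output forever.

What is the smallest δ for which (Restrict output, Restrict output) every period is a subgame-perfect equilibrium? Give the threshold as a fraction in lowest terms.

For Granite: deviation gain 35−14 = 21, per-period punishment loss 14−6 = 8. IC gives δ ≥ 21/29.
For Boreal: gain 42, loss 8 per period, so δ ≥ 42/50 = 21/25.
The tighter constraint is Boreal's, so cooperation needs δ ≥ 21/25.

21/25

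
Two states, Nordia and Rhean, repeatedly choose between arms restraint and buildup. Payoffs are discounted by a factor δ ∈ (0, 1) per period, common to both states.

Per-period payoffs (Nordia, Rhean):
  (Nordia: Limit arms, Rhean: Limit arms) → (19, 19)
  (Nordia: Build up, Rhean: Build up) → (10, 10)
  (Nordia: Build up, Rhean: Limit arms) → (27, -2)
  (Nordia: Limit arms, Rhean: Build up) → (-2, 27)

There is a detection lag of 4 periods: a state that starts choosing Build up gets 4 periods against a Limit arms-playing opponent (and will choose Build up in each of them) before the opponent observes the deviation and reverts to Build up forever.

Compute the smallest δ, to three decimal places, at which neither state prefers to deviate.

A deviator earns 27 for 4 periods, then 10 forever; cooperating earns 19 forever. Multiplying the IC by (1−δ):
19 ≥ 27(1−δ^4) + 10δ^4, so 17·δ^4 ≥ 8 and δ^4 ≥ 8/17.
δ ≥ (8/17)^(1/4) ≈ 0.828.

0.828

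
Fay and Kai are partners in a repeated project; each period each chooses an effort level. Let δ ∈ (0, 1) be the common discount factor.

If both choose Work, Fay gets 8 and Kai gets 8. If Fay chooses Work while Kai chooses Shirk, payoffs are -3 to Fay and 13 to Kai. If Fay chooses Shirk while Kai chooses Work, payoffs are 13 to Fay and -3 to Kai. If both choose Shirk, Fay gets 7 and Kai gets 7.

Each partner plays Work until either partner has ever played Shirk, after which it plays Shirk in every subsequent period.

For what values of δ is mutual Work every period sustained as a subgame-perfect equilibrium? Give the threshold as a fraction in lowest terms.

5/6

Cooperation forever yields 8 each period: 8/(1−δ).
Deviating yields 13 once, then 7 forever: 13 + 7δ/(1−δ).
No profitable deviation requires 8/(1−δ) ≥ 13 + 7δ/(1−δ).
Multiplying by (1−δ): 8 ≥ 13(1−δ) + 7δ = 13 − 6δ.
So 6δ ≥ 5, i.e. δ ≥ 5/6.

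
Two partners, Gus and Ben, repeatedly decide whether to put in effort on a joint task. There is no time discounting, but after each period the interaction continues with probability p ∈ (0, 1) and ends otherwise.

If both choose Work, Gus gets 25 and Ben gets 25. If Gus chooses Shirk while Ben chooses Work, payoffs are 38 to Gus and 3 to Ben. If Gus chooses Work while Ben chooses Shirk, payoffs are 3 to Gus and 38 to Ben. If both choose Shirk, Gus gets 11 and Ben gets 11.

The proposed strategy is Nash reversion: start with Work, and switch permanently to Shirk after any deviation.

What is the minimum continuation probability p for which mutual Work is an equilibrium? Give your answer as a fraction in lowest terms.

With no time discounting, the continuation probability p plays the role of the discount factor.
Grim-trigger IC: 25/(1−p) ≥ 38 + 11p/(1−p) ⇒ p ≥ (38−25)/(38−11) = 13/27.

13/27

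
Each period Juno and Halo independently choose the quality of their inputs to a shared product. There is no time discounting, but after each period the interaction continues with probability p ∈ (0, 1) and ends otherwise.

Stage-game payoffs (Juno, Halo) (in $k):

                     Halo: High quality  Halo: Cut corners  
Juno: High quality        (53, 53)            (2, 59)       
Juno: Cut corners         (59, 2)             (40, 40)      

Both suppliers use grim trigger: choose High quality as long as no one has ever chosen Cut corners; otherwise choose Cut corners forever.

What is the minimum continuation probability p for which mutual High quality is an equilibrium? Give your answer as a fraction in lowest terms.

6/19

With no time discounting, the continuation probability p plays the role of the discount factor.
Grim-trigger IC: 53/(1−p) ≥ 59 + 40p/(1−p) ⇒ p ≥ (59−53)/(59−40) = 6/19.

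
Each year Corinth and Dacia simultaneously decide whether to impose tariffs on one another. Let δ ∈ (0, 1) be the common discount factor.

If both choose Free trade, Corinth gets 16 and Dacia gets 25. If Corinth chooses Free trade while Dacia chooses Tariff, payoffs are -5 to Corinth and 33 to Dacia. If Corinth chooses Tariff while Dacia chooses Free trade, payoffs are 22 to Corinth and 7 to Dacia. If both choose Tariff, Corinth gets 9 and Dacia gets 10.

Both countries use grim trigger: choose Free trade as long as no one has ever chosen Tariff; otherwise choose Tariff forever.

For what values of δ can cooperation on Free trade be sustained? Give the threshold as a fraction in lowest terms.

Corinth: cooperation gives 16 each period; deviation gives 22 once then 9 forever.
  16/(1−δ) ≥ 22 + 9δ/(1−δ) ⇒ δ ≥ 6/13.
Dacia: cooperation gives 25 each period; deviation gives 33 once then 10 forever.
  δ ≥ 8/23.
Both must hold, so the binding constraint is Corinth's: δ ≥ 6/13.

6/13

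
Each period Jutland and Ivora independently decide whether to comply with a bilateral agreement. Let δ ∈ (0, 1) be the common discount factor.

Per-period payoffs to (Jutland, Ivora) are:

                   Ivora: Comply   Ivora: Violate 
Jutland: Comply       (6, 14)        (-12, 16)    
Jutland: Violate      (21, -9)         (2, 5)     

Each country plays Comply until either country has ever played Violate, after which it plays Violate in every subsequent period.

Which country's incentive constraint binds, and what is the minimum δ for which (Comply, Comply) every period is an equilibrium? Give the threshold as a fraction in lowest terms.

Jutland; δ ≥ 15/19

Jutland: cooperation gives 6 each period; deviation gives 21 once then 2 forever.
  6/(1−δ) ≥ 21 + 2δ/(1−δ) ⇒ δ ≥ 15/19.
Ivora: cooperation gives 14 each period; deviation gives 16 once then 5 forever.
  δ ≥ 2/11.
Both must hold, so the binding constraint is Jutland's: δ ≥ 15/19.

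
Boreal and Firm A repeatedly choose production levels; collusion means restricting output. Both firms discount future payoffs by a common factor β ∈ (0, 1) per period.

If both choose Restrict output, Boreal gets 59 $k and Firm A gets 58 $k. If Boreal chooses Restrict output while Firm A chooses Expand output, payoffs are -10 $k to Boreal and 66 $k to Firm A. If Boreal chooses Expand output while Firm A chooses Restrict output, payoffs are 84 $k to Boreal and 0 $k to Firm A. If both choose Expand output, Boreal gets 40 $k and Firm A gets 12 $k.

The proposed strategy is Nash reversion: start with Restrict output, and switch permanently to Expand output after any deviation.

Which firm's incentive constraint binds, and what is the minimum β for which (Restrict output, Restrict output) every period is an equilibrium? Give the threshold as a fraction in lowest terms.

Boreal; β ≥ 25/44

Boreal: cooperation gives 59 each period; deviation gives 84 once then 40 forever.
  59/(1−β) ≥ 84 + 40β/(1−β) ⇒ β ≥ 25/44.
Firm A: cooperation gives 58 each period; deviation gives 66 once then 12 forever.
  β ≥ 8/54 = 4/27.
Both must hold, so the binding constraint is Boreal's: β ≥ 25/44.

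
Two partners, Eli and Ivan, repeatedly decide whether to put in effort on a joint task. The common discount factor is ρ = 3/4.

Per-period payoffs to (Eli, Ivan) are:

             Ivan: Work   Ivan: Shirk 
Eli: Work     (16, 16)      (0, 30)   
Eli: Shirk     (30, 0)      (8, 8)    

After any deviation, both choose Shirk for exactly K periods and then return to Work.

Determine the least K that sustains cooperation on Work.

IC: ρ(1−ρ^K)/(1−ρ) ≥ (30−16)/(16−8) = 7/4.
With ρ = 3/4: need 1 − ρ^K ≥ 7/4·(1−3/4)/(3/4), i.e. ρ^K ≤ 0.4167.
Since (3/4)^3 = 0.4219 and (3/4)^4 = 0.3164, the smallest such K is 4.

4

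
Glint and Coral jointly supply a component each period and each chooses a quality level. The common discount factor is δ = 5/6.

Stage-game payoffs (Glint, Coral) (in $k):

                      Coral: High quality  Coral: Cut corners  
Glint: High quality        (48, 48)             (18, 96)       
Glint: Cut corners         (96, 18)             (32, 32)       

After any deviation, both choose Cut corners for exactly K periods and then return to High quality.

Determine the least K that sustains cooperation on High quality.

6

Need Σ_{k=1}^{K} δ^k ≥ (96−48)/(48−32) = 3.0000 at δ = 5/6.
At K = 5 the sum is 2.9906 < 3.0000; at K = 6 it is 3.3255 ≥ 3.0000.
So the minimum punishment length is K = 6.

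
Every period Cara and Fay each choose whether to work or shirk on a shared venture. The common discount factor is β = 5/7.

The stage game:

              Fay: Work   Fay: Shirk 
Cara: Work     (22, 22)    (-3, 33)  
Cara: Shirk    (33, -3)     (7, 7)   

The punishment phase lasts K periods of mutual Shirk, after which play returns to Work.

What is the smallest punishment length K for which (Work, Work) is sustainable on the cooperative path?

No profitable deviation requires (22−7)(β+…+β^K) ≥ 33−22, i.e. β+…+β^K ≥ 11/15 ≈ 0.7333.
With β = 5/7, the partial sums are K=1: 0.7143, K=2: 1.2245.
K = 2 is the first length at which the sum reaches 0.7333.

2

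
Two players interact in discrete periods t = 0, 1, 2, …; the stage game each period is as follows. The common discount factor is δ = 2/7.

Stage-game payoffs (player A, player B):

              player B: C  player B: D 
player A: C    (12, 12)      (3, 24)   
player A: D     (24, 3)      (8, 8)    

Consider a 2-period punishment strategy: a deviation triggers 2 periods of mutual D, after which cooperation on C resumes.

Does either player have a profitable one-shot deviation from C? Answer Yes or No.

Yes

A one-shot deviation gives 24 now, then 8 for 2 periods, then back to 12.
Gain from deviating: (24−12) today; loss: (12−8) in each of the next 2 periods.
No-deviation condition: (12−8)(δ+…+δ^2) ≥ 24−12, i.e. δ+…+δ^2 ≥ 3.
At δ = 2/7: δ+…+δ^2 = 0.3673 < 3.0000.
So cooperation is not sustainable.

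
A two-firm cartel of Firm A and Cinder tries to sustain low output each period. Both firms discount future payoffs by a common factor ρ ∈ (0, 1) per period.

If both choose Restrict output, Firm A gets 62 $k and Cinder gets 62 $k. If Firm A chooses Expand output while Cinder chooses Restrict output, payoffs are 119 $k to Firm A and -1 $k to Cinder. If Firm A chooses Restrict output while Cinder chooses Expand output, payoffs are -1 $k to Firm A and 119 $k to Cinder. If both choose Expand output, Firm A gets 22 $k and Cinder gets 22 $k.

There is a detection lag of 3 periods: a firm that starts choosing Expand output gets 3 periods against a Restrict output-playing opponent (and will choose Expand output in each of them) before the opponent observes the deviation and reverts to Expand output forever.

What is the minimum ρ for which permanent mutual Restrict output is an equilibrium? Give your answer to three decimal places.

0.838

The best deviation is to choose Expand output for all 3 undetected periods, earning 119 each, then 22 forever once detected.
Deviation value: 119(1−ρ^3)/(1−ρ) + 22ρ^3/(1−ρ); cooperation value: 62/(1−ρ).
IC: 62 ≥ 119(1−ρ^3) + 22ρ^3 = 119 − 97ρ^3.
So ρ^3 ≥ 57/97, giving ρ ≥ (57/97)^(1/3) ≈ 0.838.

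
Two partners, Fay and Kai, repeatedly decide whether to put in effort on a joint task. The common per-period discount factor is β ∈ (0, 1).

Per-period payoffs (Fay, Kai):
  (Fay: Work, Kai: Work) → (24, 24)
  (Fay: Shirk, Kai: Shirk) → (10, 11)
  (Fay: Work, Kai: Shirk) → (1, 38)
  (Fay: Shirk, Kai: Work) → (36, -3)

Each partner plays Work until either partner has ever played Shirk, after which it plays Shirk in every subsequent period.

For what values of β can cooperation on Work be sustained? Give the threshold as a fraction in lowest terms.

For Fay: deviation gain 36−24 = 12, per-period punishment loss 24−10 = 14. IC gives β ≥ 12/26 = 6/13.
For Kai: gain 14, loss 13 per period, so β ≥ 14/27.
The tighter constraint is Kai's, so cooperation needs β ≥ 14/27.

14/27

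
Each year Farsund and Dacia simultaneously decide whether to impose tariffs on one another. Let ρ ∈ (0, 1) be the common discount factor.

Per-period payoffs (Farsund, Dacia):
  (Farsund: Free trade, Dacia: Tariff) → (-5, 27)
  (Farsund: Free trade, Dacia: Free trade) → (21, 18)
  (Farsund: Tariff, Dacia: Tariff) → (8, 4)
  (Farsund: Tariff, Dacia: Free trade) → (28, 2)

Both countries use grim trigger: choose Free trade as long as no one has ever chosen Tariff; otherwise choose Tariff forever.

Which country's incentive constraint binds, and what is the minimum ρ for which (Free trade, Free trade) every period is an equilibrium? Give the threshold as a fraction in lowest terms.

Farsund's threshold: (28−21)/(28−8) = 7/20.
Dacia's threshold: (27−18)/(27−4) = 9/23.
7/20 < 9/23, so Dacia binds and ρ* = 9/23.

Dacia; ρ ≥ 9/23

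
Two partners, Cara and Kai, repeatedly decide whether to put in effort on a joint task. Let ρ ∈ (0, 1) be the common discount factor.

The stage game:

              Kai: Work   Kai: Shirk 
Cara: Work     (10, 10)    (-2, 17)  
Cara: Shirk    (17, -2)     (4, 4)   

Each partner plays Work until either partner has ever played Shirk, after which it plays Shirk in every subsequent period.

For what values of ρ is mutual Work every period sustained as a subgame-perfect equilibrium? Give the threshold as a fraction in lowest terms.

10/(1−ρ) ≥ 17 + 4ρ/(1−ρ)
10 ≥ 17 − 13ρ
ρ ≥ 7/13.

7/13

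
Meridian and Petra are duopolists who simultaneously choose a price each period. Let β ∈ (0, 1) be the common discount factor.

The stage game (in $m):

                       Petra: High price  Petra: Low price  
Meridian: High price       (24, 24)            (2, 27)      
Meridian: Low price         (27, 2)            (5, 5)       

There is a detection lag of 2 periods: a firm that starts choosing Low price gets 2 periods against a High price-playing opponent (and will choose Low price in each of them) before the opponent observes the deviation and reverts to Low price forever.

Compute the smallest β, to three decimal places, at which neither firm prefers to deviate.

The best deviation is to choose Low price for all 2 undetected periods, earning 27 each, then 5 forever once detected.
Deviation value: 27(1−β^2)/(1−β) + 5β^2/(1−β); cooperation value: 24/(1−β).
IC: 24 ≥ 27(1−β^2) + 5β^2 = 27 − 22β^2.
So β^2 ≥ 3/22, giving β ≥ (3/22)^(1/2) ≈ 0.369.

0.369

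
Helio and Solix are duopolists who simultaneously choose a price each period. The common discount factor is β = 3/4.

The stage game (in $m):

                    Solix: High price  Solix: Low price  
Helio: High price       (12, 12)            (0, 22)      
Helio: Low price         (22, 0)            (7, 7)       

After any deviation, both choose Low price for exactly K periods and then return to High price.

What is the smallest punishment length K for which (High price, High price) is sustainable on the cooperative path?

4

Need Σ_{k=1}^{K} β^k ≥ (22−12)/(12−7) = 2.0000 at β = 3/4.
At K = 3 the sum is 1.7344 < 2.0000; at K = 4 it is 2.0508 ≥ 2.0000.
So the minimum punishment length is K = 4.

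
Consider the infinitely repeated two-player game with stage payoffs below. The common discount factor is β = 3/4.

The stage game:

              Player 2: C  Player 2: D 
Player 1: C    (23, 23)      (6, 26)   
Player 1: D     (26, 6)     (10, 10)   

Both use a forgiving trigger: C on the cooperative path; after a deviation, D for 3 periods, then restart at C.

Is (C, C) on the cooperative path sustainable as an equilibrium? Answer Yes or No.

IC: β+…+β^3 ≥ (26−23)/(23−10) = 3/13.
At β = 3/4: partial sum = 1.7344 ≥ 0.2308. Cooperation sustainable.

Yes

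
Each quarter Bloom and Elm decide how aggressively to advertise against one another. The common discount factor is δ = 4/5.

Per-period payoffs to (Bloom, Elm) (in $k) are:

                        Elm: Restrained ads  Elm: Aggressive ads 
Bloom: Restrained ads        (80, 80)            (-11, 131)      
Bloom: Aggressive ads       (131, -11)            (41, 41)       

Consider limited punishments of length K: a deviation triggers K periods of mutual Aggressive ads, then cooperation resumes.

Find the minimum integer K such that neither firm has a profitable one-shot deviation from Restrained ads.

IC: δ(1−δ^K)/(1−δ) ≥ (131−80)/(80−41) = 17/13.
With δ = 4/5: need 1 − δ^K ≥ 17/13·(1−4/5)/(4/5), i.e. δ^K ≤ 0.6731.
Since (4/5)^1 = 0.8000 and (4/5)^2 = 0.6400, the smallest such K is 2.

2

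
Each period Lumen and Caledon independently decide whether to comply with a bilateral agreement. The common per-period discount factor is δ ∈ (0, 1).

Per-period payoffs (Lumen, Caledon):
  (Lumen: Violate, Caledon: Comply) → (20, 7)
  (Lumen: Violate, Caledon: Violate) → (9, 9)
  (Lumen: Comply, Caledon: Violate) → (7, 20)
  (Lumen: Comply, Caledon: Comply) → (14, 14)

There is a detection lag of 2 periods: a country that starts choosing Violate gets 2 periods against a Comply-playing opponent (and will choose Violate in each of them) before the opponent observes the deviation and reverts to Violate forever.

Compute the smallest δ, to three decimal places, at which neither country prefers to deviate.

0.739

Deviating for the 2 undetected periods gains 20−14 = 6 per period over cooperation, then loses 14−9 = 5 per period forever once punishment starts.
Gain: 6(1 + δ + … + δ^1); loss: 5·δ^2/(1−δ).
No profitable deviation ⇔ 6(1−δ^2) ≤ 5·δ^2, i.e. δ^2 ≥ 6/(6+5) = 6/11.
Hence δ ≥ (6/11)^(1/2) ≈ 0.739.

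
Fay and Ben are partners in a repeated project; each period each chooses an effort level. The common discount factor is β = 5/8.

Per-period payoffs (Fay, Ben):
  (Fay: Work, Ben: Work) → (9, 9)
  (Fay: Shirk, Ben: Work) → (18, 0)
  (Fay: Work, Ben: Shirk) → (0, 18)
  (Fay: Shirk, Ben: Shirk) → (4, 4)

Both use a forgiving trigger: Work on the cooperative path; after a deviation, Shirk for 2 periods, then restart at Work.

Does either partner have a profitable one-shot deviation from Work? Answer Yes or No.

IC: β+…+β^2 ≥ (18−9)/(9−4) = 9/5.
At β = 5/8: partial sum = 1.0156 < 1.8000. Cooperation not sustainable.

Yes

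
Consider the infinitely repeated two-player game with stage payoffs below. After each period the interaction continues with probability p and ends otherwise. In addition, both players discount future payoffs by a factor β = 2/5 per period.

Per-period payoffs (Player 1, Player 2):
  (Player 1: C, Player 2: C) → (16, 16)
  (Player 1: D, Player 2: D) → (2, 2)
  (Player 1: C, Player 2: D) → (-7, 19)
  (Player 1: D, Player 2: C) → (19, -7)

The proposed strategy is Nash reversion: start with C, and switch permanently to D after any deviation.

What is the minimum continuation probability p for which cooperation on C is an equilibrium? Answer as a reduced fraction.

15/34

Expected continuation weight on next period's payoff is β·p = 2/5·p, which plays the role of the discount factor.
Cooperation requires 2/5·p ≥ (19−16)/(19−2) = 3/17, hence p ≥ 15/34.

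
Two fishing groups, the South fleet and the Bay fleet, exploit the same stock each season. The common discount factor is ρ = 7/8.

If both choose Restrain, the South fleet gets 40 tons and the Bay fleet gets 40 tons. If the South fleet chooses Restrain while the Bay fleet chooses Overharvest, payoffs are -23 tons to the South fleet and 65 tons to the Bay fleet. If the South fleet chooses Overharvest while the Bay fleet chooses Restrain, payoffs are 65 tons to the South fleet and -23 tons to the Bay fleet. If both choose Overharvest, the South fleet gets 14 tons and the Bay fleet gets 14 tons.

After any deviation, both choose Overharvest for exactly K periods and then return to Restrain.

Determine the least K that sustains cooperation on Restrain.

2

No profitable deviation requires (40−14)(ρ+…+ρ^K) ≥ 65−40, i.e. ρ+…+ρ^K ≥ 25/26 ≈ 0.9615.
With ρ = 7/8, the partial sums are K=1: 0.8750, K=2: 1.6406.
K = 2 is the first length at which the sum reaches 0.9615.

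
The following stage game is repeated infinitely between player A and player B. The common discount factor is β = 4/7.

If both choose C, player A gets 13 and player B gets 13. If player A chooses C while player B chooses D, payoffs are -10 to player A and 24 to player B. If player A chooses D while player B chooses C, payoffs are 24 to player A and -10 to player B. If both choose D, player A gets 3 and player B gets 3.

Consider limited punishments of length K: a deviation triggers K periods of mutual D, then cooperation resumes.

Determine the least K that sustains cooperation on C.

No profitable deviation requires (13−3)(β+…+β^K) ≥ 24−13, i.e. β+…+β^K ≥ 11/10 ≈ 1.1000.
With β = 4/7, the partial sums are K=1: 0.5714, K=2: 0.8980, K=3: 1.0845, K=4: 1.1912.
K = 4 is the first length at which the sum reaches 1.1000.

4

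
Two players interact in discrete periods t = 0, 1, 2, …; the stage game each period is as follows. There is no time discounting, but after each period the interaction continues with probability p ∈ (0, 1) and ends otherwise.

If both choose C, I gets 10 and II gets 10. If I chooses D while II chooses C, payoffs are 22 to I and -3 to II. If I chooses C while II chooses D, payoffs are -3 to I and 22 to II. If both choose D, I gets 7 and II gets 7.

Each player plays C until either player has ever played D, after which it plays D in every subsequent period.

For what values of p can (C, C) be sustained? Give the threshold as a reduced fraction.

Expected cooperation value is 10 + p·10 + p²·10 + … = 10/(1−p); deviation gives 22 + p·7/(1−p).
10 ≥ 22(1−p) + 7p ⇒ 15p ≥ 12 ⇒ p ≥ 12/15 = 4/5.

4/5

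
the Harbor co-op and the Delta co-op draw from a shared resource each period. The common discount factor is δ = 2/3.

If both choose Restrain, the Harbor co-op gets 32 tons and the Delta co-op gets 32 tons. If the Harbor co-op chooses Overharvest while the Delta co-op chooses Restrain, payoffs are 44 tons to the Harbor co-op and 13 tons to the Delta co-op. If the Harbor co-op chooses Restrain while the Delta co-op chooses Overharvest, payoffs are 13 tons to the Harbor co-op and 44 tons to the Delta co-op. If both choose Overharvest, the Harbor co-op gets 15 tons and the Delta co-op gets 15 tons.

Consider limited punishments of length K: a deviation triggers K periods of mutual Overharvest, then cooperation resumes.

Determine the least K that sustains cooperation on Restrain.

2

Need Σ_{k=1}^{K} δ^k ≥ (44−32)/(32−15) = 0.7059 at δ = 2/3.
At K = 1 the sum is 0.6667 < 0.7059; at K = 2 it is 1.1111 ≥ 0.7059.
So the minimum punishment length is K = 2.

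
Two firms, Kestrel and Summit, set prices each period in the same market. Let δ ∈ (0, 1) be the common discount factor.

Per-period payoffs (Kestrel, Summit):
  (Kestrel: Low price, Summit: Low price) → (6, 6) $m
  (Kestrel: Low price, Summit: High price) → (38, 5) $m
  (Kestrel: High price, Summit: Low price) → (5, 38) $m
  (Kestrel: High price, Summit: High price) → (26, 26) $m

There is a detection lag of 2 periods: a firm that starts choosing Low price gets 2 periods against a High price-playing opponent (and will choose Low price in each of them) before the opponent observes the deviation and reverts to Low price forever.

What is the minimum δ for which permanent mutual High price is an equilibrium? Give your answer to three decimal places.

A deviator earns 38 for 2 periods, then 6 forever; cooperating earns 26 forever. Multiplying the IC by (1−δ):
26 ≥ 38(1−δ^2) + 6δ^2, so 32·δ^2 ≥ 12 and δ^2 ≥ 3/8.
δ ≥ (3/8)^(1/2) ≈ 0.612.

0.612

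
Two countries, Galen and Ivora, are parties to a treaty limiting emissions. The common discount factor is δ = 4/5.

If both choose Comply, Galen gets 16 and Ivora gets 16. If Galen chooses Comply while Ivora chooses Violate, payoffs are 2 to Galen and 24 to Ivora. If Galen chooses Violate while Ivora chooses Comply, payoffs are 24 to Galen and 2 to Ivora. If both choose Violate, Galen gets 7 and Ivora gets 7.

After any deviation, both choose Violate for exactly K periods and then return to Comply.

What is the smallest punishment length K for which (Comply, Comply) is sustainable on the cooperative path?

IC: δ(1−δ^K)/(1−δ) ≥ (24−16)/(16−7) = 8/9.
With δ = 4/5: need 1 − δ^K ≥ 8/9·(1−4/5)/(4/5), i.e. δ^K ≤ 0.7778.
Since (4/5)^1 = 0.8000 and (4/5)^2 = 0.6400, the smallest such K is 2.

2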